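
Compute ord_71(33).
70

71 is prime, so ord(33) divides φ(71) = 70.
Divisors of 70: 1, 2, 5, 7, 10, 14, 35, 70.
Repeated squaring: 33^1 ≡ 33, 33^2 ≡ 24, 33^4 ≡ 8, 33^8 ≡ 64, 33^16 ≡ 49, 33^32 ≡ 58, 33^64 ≡ 27 (mod 71).
Test 33^d mod 71 for each divisor d in increasing order:
33^1 ≡ 33
33^2 ≡ 24
33^5 = 33^4·33^1 ≡ 51
33^7 = 33^4·33^2·33^1 ≡ 17
33^10 = 33^8·33^2 ≡ 45
33^14 = 33^8·33^4·33^2 ≡ 5
33^35 = 33^32·33^2·33^1 ≡ 70
33^70 = 33^64·33^4·33^2 ≡ 1  ← first divisor giving 1
The order is 70.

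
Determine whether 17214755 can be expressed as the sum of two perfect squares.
Not possible

Factorization: 17214755 = 5 × 151^3
By Fermat: n is sum of two squares iff every prime p ≡ 3 (mod 4) appears to even power.
Prime(s) ≡ 3 (mod 4) with odd exponent: [(151, 3)]
Therefore 17214755 cannot be expressed as a² + b².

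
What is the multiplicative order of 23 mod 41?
10

41 is prime, so ord(23) divides φ(41) = 40.
Divisors of 40: 1, 2, 4, 5, 8, 10, 20, 40.
Repeated squaring: 23^1 ≡ 23, 23^2 ≡ 37, 23^4 ≡ 16, 23^8 ≡ 10, 23^16 ≡ 18, 23^32 ≡ 37 (mod 41).
Test 23^d mod 41 for each divisor d in increasing order:
23^1 ≡ 23
23^2 ≡ 37
23^4 ≡ 16
23^5 = 23^4·23^1 ≡ 40
23^8 ≡ 10
23^10 = 23^8·23^2 ≡ 1  ← first divisor giving 1
The order is 10.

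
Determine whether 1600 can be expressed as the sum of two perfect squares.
0² + 40² (a=0, b=40)

Factorization: 1600 = 2^6 × 5^2
By Fermat: n is sum of two squares iff every prime p ≡ 3 (mod 4) appears to even power.
All primes ≡ 3 (mod 4) appear to even power.
Search a = 0, 1, 2, … for 1600 - a² a perfect square: first hit at a = 0: 1600 - 0 = 1600 = 40².
1600 = 0² + 40² = 0 + 1600 ✓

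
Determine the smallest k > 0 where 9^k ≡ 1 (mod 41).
4

41 is prime, so ord(9) divides φ(41) = 40.
Divisors of 40: 1, 2, 4, 5, 8, 10, 20, 40.
Repeated squaring: 9^1 ≡ 9, 9^2 ≡ 40, 9^4 ≡ 1, 9^8 ≡ 1, 9^16 ≡ 1, 9^32 ≡ 1 (mod 41).
Test 9^d mod 41 for each divisor d in increasing order:
9^1 ≡ 9
9^2 ≡ 40
9^4 ≡ 1  ← first divisor giving 1
The order is 4.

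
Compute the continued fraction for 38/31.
[1; 4, 2, 3]

Euclidean algorithm steps:
38 = 1 × 31 + 7
31 = 4 × 7 + 3
7 = 2 × 3 + 1
3 = 3 × 1 + 0
Continued fraction: [1; 4, 2, 3]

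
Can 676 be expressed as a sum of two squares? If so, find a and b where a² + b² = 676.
0² + 26² (a=0, b=26)

Factorization: 676 = 2^2 × 13^2
By Fermat: n is sum of two squares iff every prime p ≡ 3 (mod 4) appears to even power.
All primes ≡ 3 (mod 4) appear to even power.
Search a = 0, 1, 2, … for 676 - a² a perfect square: first hit at a = 0: 676 - 0 = 676 = 26².
676 = 0² + 26² = 0 + 676 ✓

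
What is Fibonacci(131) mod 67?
5

Matrix identity: Q^n = [[F_(n+1), F_n], [F_n, F_(n-1)]] with Q = [[1,1],[1,0]].
n = 131 = 10000011₂. Square-and-multiply, entries mod 67:
Q^1 = [[1,1],[1,0]]
Q^2 = (Q^1)² = [[2,1],[1,1]]
Q^4 = (Q^2)² = [[5,3],[3,2]]
Q^8 = (Q^4)² = [[34,21],[21,13]]
Q^16 = (Q^8)² = [[56,49],[49,7]]
Q^32 = (Q^16)² = [[43,5],[5,38]]
Q^65 = (Q^32)²·Q = [[1,65],[65,3]]
Q^131 = (Q^65)²·Q = [[64,5],[5,59]]
F_131 mod 67 = Q^131[0][1] = 5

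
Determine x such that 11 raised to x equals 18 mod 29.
15

Baby-step giant-step with step n = ⌈√29⌉ = 6.
Baby steps 11^j mod 29 (j:value) for j=0..5: 0:1, 1:11, 2:5, 3:26, 4:25, 5:14.
Giant-step multiplier: 11^(-6) ≡ 11^(28-6) = 11^22 ≡ 13 (mod 29).
Giant steps γ_i = 18·13^i mod 29: γ_0=18, γ_1=2, γ_2=26 (in table at j=3).
x = i·n + j = 2·6 + 3 = 15.
Check: 11^15 ≡ 18 (mod 29).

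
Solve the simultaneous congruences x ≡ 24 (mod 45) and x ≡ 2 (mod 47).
519

Using Chinese Remainder Theorem:
M = 45 × 47 = 2115
M1 = 47, M2 = 45
y1 = 47^(-1) mod 45 = 23
y2 = 45^(-1) mod 47 = 23
x = (24×47×23 + 2×45×23) mod 2115 = 519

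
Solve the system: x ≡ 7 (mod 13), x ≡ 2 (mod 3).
20

Using Chinese Remainder Theorem:
M = 13 × 3 = 39
M1 = 3, M2 = 13
y1 = 3^(-1) mod 13 = 9
y2 = 13^(-1) mod 3 = 1
x = (7×3×9 + 2×13×1) mod 39 = 20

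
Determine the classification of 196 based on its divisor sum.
abundant

Proper divisors of 196: sum = 1 + 2 + 4 + 7 + 14 + 28 + 49 + 98 = 203
Since 203 > 196, 196 is abundant.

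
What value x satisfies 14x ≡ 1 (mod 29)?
27

gcd(14, 29) = 1, so the inverse exists.
Extended Euclidean algorithm on (29, 14):
29 = 2 × 14 + 1  ⟹  1 = (1)·29 + (-2)·14
So (-2)·14 ≡ 1 (mod 29), i.e. 14^(-1) ≡ -2 ≡ 27 (mod 29).
Check: 14 × 27 = 378 ≡ 1 (mod 29)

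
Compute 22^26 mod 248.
200

Repeated squaring. Binary of 26 = 11010.
22^1 ≡ 22 (mod 248); 22^2 ≡ 236 (mod 248); 22^4 ≡ 144 (mod 248); 22^8 ≡ 152 (mod 248); 22^16 ≡ 40 (mod 248)
22^26 = 22^2 × 22^8 × 22^16 ≡ 200 (mod 248)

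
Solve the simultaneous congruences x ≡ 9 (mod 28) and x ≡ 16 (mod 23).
177

Using Chinese Remainder Theorem:
M = 28 × 23 = 644
M1 = 23, M2 = 28
y1 = 23^(-1) mod 28 = 11
y2 = 28^(-1) mod 23 = 14
x = (9×23×11 + 16×28×14) mod 644 = 177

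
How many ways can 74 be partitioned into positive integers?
7089500

p(n) counts ways to write n as a sum of positive integers (order ignored).
Euler's pentagonal recurrence: p(k) = p(k-1) + p(k-2) - p(k-5) - p(k-7) + p(k-12) + p(k-15) - ... (offsets j(3j∓1)/2, signs ++--, p(0)=1, p(<0)=0).
DP table for k = 0..73: p(0)=1, p(1)=1, p(2)=2, p(3)=3, p(4)=5, p(5)=7, p(6)=11, p(7)=15, p(8)=22, p(9)=30, p(10)=42, p(11)=56, p(12)=77, p(13)=101, p(14)=135, p(15)=176, p(16)=231, p(17)=297, p(18)=385, p(19)=490, p(20)=627, p(21)=792, p(22)=1002, p(23)=1255, p(24)=1575, p(25)=1958, p(26)=2436, p(27)=3010, p(28)=3718, p(29)=4565, p(30)=5604, p(31)=6842, p(32)=8349, p(33)=10143, p(34)=12310, p(35)=14883, p(36)=17977, p(37)=21637, p(38)=26015, p(39)=31185, p(40)=37338, p(41)=44583, p(42)=53174, p(43)=63261, p(44)=75175, p(45)=89134, p(46)=105558, p(47)=124754, p(48)=147273, p(49)=173525, p(50)=204226, p(51)=239943, p(52)=281589, p(53)=329931, p(54)=386155, p(55)=451276, p(56)=526823, p(57)=614154, p(58)=715220, p(59)=831820, p(60)=966467, p(61)=1121505, p(62)=1300156, p(63)=1505499, p(64)=1741630, p(65)=2012558, p(66)=2323520, p(67)=2679689, p(68)=3087735, p(69)=3554345, p(70)=4087968, p(71)=4697205, p(72)=5392783, p(73)=6185689.
Final step: p(74) = p(73) + p(72) - p(69) - p(67) + p(62) + p(59) - p(52) - p(48) + p(39) + p(34) - p(23) - p(17) + p(4)
= 6185689 + 5392783 - 3554345 - 2679689 + 1300156 + 831820 - 281589 - 147273 + 31185 + 12310 - 1255 - 297 + 5
= 7089500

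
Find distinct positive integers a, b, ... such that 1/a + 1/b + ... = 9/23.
1/3 + 1/18 + 1/414

Greedy algorithm:
9/23: ceiling(23/9) = 3, use 1/3
4/69: ceiling(69/4) = 18, use 1/18
1/414: ceiling(414/1) = 414, use 1/414
Result: 9/23 = 1/3 + 1/18 + 1/414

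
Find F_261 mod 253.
67

Matrix identity: Q^n = [[F_(n+1), F_n], [F_n, F_(n-1)]] with Q = [[1,1],[1,0]].
n = 261 = 100000101₂. Square-and-multiply, entries mod 253:
Q^1 = [[1,1],[1,0]]
Q^2 = (Q^1)² = [[2,1],[1,1]]
Q^4 = (Q^2)² = [[5,3],[3,2]]
Q^8 = (Q^4)² = [[34,21],[21,13]]
Q^16 = (Q^8)² = [[79,228],[228,104]]
Q^32 = (Q^16)² = [[35,232],[232,56]]
Q^65 = (Q^32)²·Q = [[8,148],[148,113]]
Q^130 = (Q^65)² = [[210,198],[198,12]]
Q^261 = (Q^130)²·Q = [[1,67],[67,187]]
F_261 mod 253 = Q^261[0][1] = 67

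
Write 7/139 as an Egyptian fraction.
1/20 + 1/2780

Greedy algorithm:
7/139: ceiling(139/7) = 20, use 1/20
1/2780: ceiling(2780/1) = 2780, use 1/2780
Result: 7/139 = 1/20 + 1/2780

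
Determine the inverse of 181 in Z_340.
201

gcd(181, 340) = 1, so the inverse exists.
Extended Euclidean algorithm on (340, 181):
340 = 1 × 181 + 159  ⟹  159 = (1)·340 + (-1)·181
181 = 1 × 159 + 22  ⟹  22 = (-1)·340 + (2)·181
159 = 7 × 22 + 5  ⟹  5 = (8)·340 + (-15)·181
22 = 4 × 5 + 2  ⟹  2 = (-33)·340 + (62)·181
5 = 2 × 2 + 1  ⟹  1 = (74)·340 + (-139)·181
So (-139)·181 ≡ 1 (mod 340), i.e. 181^(-1) ≡ -139 ≡ 201 (mod 340).
Check: 181 × 201 = 36381 ≡ 1 (mod 340)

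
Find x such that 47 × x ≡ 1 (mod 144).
95

gcd(47, 144) = 1, so the inverse exists.
Extended Euclidean algorithm on (144, 47):
144 = 3 × 47 + 3  ⟹  3 = (1)·144 + (-3)·47
47 = 15 × 3 + 2  ⟹  2 = (-15)·144 + (46)·47
3 = 1 × 2 + 1  ⟹  1 = (16)·144 + (-49)·47
So (-49)·47 ≡ 1 (mod 144), i.e. 47^(-1) ≡ -49 ≡ 95 (mod 144).
Check: 47 × 95 = 4465 ≡ 1 (mod 144)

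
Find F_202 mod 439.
28

Matrix identity: Q^n = [[F_(n+1), F_n], [F_n, F_(n-1)]] with Q = [[1,1],[1,0]].
n = 202 = 11001010₂. Square-and-multiply, entries mod 439:
Q^1 = [[1,1],[1,0]]
Q^3 = (Q^1)²·Q = [[3,2],[2,1]]
Q^6 = (Q^3)² = [[13,8],[8,5]]
Q^12 = (Q^6)² = [[233,144],[144,89]]
Q^25 = (Q^12)²·Q = [[229,395],[395,273]]
Q^50 = (Q^25)² = [[380,301],[301,79]]
Q^101 = (Q^50)²·Q = [[10,136],[136,313]]
Q^202 = (Q^101)² = [[158,28],[28,130]]
F_202 mod 439 = Q^202[0][1] = 28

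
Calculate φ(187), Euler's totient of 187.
160

187 = 11 × 17
φ(n) = n × ∏(1 - 1/p) for each prime p dividing n
φ(187) = 187 × (1 - 1/11) × (1 - 1/17) = 160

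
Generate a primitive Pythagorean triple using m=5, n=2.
(21, 20, 29)

Euclid's formula: a = m² - n², b = 2mn, c = m² + n²
m = 5, n = 2
a = 5² - 2² = 25 - 4 = 21
b = 2 × 5 × 2 = 20
c = 5² + 2² = 25 + 4 = 29
Verification: 21² + 20² = 441 + 400 = 841 = 29² ✓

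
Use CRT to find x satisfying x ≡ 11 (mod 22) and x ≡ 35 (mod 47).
693

Using Chinese Remainder Theorem:
M = 22 × 47 = 1034
M1 = 47, M2 = 22
y1 = 47^(-1) mod 22 = 15
y2 = 22^(-1) mod 47 = 15
x = (11×47×15 + 35×22×15) mod 1034 = 693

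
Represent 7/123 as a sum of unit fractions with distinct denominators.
1/18 + 1/738

Greedy algorithm:
7/123: ceiling(123/7) = 18, use 1/18
1/738: ceiling(738/1) = 738, use 1/738
Result: 7/123 = 1/18 + 1/738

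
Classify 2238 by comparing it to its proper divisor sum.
abundant

Proper divisors of 2238: sum = 1 + 2 + 3 + 6 + 373 + 746 + 1119 = 2250
Since 2250 > 2238, 2238 is abundant.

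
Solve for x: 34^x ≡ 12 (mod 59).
14

Baby-step giant-step with step n = ⌈√59⌉ = 8.
Baby steps 34^j mod 59 (j:value) for j=0..7: 0:1, 1:34, 2:35, 3:10, 4:45, 5:55, 6:41, 7:37.
Giant-step multiplier: 34^(-8) ≡ 34^(58-8) = 34^50 ≡ 28 (mod 59).
Giant steps γ_i = 12·28^i mod 59: γ_0=12, γ_1=41 (in table at j=6).
x = i·n + j = 1·8 + 6 = 14.
Check: 34^14 ≡ 12 (mod 59).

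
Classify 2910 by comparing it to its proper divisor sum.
abundant

Proper divisors of 2910: sum = 1 + 2 + 3 + 5 + 6 + 10 + 15 + 30 + 97 + 194 + 291 + 485 + 582 + 970 + 1455 = 4146
Since 4146 > 2910, 2910 is abundant.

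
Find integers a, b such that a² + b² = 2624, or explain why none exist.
32² + 40² (a=32, b=40)

Factorization: 2624 = 2^6 × 41
By Fermat: n is sum of two squares iff every prime p ≡ 3 (mod 4) appears to even power.
All primes ≡ 3 (mod 4) appear to even power.
Search a = 0, 1, 2, … for 2624 - a² a perfect square: first hit at a = 32: 2624 - 1024 = 1600 = 40².
2624 = 32² + 40² = 1024 + 1600 ✓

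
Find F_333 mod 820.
438

Matrix identity: Q^n = [[F_(n+1), F_n], [F_n, F_(n-1)]] with Q = [[1,1],[1,0]].
n = 333 = 101001101₂. Square-and-multiply, entries mod 820:
Q^1 = [[1,1],[1,0]]
Q^2 = (Q^1)² = [[2,1],[1,1]]
Q^5 = (Q^2)²·Q = [[8,5],[5,3]]
Q^10 = (Q^5)² = [[89,55],[55,34]]
Q^20 = (Q^10)² = [[286,205],[205,81]]
Q^41 = (Q^20)²·Q = [[616,1],[1,615]]
Q^83 = (Q^41)²·Q = [[208,617],[617,411]]
Q^166 = (Q^83)² = [[13,623],[623,210]]
Q^333 = (Q^166)²·Q = [[787,438],[438,349]]
F_333 mod 820 = Q^333[0][1] = 438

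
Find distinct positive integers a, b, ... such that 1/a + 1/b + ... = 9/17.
1/2 + 1/34

Greedy algorithm:
9/17: ceiling(17/9) = 2, use 1/2
1/34: ceiling(34/1) = 34, use 1/34
Result: 9/17 = 1/2 + 1/34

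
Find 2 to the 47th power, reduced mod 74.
50

Repeated squaring. Binary of 47 = 101111.
2^1 ≡ 2 (mod 74); 2^2 ≡ 4 (mod 74); 2^4 ≡ 16 (mod 74); 2^8 ≡ 34 (mod 74); 2^16 ≡ 46 (mod 74); 2^32 ≡ 44 (mod 74)
2^47 = 2^1 × 2^2 × 2^4 × 2^8 × 2^32 ≡ 50 (mod 74)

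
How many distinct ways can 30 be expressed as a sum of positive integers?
5604

p(n) counts ways to write n as a sum of positive integers (order ignored).
Euler's pentagonal recurrence: p(k) = p(k-1) + p(k-2) - p(k-5) - p(k-7) + p(k-12) + p(k-15) - ... (offsets j(3j∓1)/2, signs ++--, p(0)=1, p(<0)=0).
DP table for k = 0..29: p(0)=1, p(1)=1, p(2)=2, p(3)=3, p(4)=5, p(5)=7, p(6)=11, p(7)=15, p(8)=22, p(9)=30, p(10)=42, p(11)=56, p(12)=77, p(13)=101, p(14)=135, p(15)=176, p(16)=231, p(17)=297, p(18)=385, p(19)=490, p(20)=627, p(21)=792, p(22)=1002, p(23)=1255, p(24)=1575, p(25)=1958, p(26)=2436, p(27)=3010, p(28)=3718, p(29)=4565.
Final step: p(30) = p(29) + p(28) - p(25) - p(23) + p(18) + p(15) - p(8) - p(4)
= 4565 + 3718 - 1958 - 1255 + 385 + 176 - 22 - 5
= 5604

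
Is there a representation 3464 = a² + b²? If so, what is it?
10² + 58² (a=10, b=58)

Factorization: 3464 = 2^3 × 433
By Fermat: n is sum of two squares iff every prime p ≡ 3 (mod 4) appears to even power.
All primes ≡ 3 (mod 4) appear to even power.
Search a = 0, 1, 2, … for 3464 - a² a perfect square: first hit at a = 10: 3464 - 100 = 3364 = 58².
3464 = 10² + 58² = 100 + 3364 ✓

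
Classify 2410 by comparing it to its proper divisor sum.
deficient

Proper divisors of 2410: sum = 1 + 2 + 5 + 10 + 241 + 482 + 1205 = 1946
Since 1946 < 2410, 2410 is deficient.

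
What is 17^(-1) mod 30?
23

gcd(17, 30) = 1, so the inverse exists.
Extended Euclidean algorithm on (30, 17):
30 = 1 × 17 + 13  ⟹  13 = (1)·30 + (-1)·17
17 = 1 × 13 + 4  ⟹  4 = (-1)·30 + (2)·17
13 = 3 × 4 + 1  ⟹  1 = (4)·30 + (-7)·17
So (-7)·17 ≡ 1 (mod 30), i.e. 17^(-1) ≡ -7 ≡ 23 (mod 30).
Check: 17 × 23 = 391 ≡ 1 (mod 30)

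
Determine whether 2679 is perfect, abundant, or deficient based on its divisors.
deficient

Proper divisors of 2679: sum = 1 + 3 + 19 + 47 + 57 + 141 + 893 = 1161
Since 1161 < 2679, 2679 is deficient.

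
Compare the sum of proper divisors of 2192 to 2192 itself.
deficient

Proper divisors of 2192: sum = 1 + 2 + 4 + 8 + 16 + 137 + 274 + 548 + 1096 = 2086
Since 2086 < 2192, 2192 is deficient.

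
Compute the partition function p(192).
1987276856363

p(n) counts ways to write n as a sum of positive integers (order ignored).
Euler's pentagonal recurrence: p(k) = p(k-1) + p(k-2) - p(k-5) - p(k-7) + p(k-12) + p(k-15) - ... (offsets j(3j∓1)/2, signs ++--, p(0)=1, p(<0)=0).
DP table for k = 0..191: p(0)=1, p(1)=1, p(2)=2, p(3)=3, p(4)=5, p(5)=7, p(6)=11, p(7)=15, p(8)=22, p(9)=30, p(10)=42, p(11)=56, p(12)=77, p(13)=101, p(14)=135, p(15)=176, p(16)=231, p(17)=297, p(18)=385, p(19)=490, p(20)=627, p(21)=792, p(22)=1002, p(23)=1255, p(24)=1575, p(25)=1958, p(26)=2436, p(27)=3010, p(28)=3718, p(29)=4565, p(30)=5604, p(31)=6842, p(32)=8349, p(33)=10143, p(34)=12310, p(35)=14883, p(36)=17977, p(37)=21637, p(38)=26015, p(39)=31185, p(40)=37338, p(41)=44583, p(42)=53174, p(43)=63261, p(44)=75175, p(45)=89134, p(46)=105558, p(47)=124754, p(48)=147273, p(49)=173525, p(50)=204226, p(51)=239943, p(52)=281589, p(53)=329931, p(54)=386155, p(55)=451276, p(56)=526823, p(57)=614154, p(58)=715220, p(59)=831820, p(60)=966467, p(61)=1121505, p(62)=1300156, p(63)=1505499, p(64)=1741630, p(65)=2012558, p(66)=2323520, p(67)=2679689, p(68)=3087735, p(69)=3554345, p(70)=4087968, p(71)=4697205, p(72)=5392783, p(73)=6185689, p(74)=7089500, p(75)=8118264, p(76)=9289091, p(77)=10619863, p(78)=12132164, p(79)=13848650, p(80)=15796476, p(81)=18004327, p(82)=20506255, p(83)=23338469, p(84)=26543660, p(85)=30167357, p(86)=34262962, p(87)=38887673, p(88)=44108109, p(89)=49995925, p(90)=56634173, p(91)=64112359, p(92)=72533807, p(93)=82010177, p(94)=92669720, p(95)=104651419, p(96)=118114304, p(97)=133230930, p(98)=150198136, p(99)=169229875, p(100)=190569292, p(101)=214481126, p(102)=241265379, p(103)=271248950, p(104)=304801365, p(105)=342325709, p(106)=384276336, p(107)=431149389, p(108)=483502844, p(109)=541946240, p(110)=607163746, p(111)=679903203, p(112)=761002156, p(113)=851376628, p(114)=952050665, p(115)=1064144451, p(116)=1188908248, p(117)=1327710076, p(118)=1482074143, p(119)=1653668665, p(120)=1844349560, p(121)=2056148051, p(122)=2291320912, p(123)=2552338241, p(124)=2841940500, p(125)=3163127352, p(126)=3519222692, p(127)=3913864295, p(128)=4351078600, p(129)=4835271870, p(130)=5371315400, p(131)=5964539504, p(132)=6620830889, p(133)=7346629512, p(134)=8149040695, p(135)=9035836076, p(136)=10015581680, p(137)=11097645016, p(138)=12292341831, p(139)=13610949895, p(140)=15065878135, p(141)=16670689208, p(142)=18440293320, p(143)=20390982757, p(144)=22540654445, p(145)=24908858009, p(146)=27517052599, p(147)=30388671978, p(148)=33549419497, p(149)=37027355200, p(150)=40853235313, p(151)=45060624582, p(152)=49686288421, p(153)=54770336324, p(154)=60356673280, p(155)=66493182097, p(156)=73232243759, p(157)=80630964769, p(158)=88751778802, p(159)=97662728555, p(160)=107438159466, p(161)=118159068427, p(162)=129913904637, p(163)=142798995930, p(164)=156919475295, p(165)=172389800255, p(166)=189334822579, p(167)=207890420102, p(168)=228204732751, p(169)=250438925115, p(170)=274768617130, p(171)=301384802048, p(172)=330495499613, p(173)=362326859895, p(174)=397125074750, p(175)=435157697830, p(176)=476715857290, p(177)=522115831195, p(178)=571701605655, p(179)=625846753120, p(180)=684957390936, p(181)=749474411781, p(182)=819876908323, p(183)=896684817527, p(184)=980462880430, p(185)=1071823774337, p(186)=1171432692373, p(187)=1280011042268, p(188)=1398341745571, p(189)=1527273599625, p(190)=1667727404093, p(191)=1820701100652.
Final step: p(192) = p(191) + p(190) - p(187) - p(185) + p(180) + p(177) - p(170) - p(166) + p(157) + p(152) - p(141) - p(135) + p(122) + p(115) - p(100) - p(92) + p(75) + p(66) - p(47) - p(37) + p(16) + p(5)
= 1820701100652 + 1667727404093 - 1280011042268 - 1071823774337 + 684957390936 + 522115831195 - 274768617130 - 189334822579 + 80630964769 + 49686288421 - 16670689208 - 9035836076 + 2291320912 + 1064144451 - 190569292 - 72533807 + 8118264 + 2323520 - 124754 - 21637 + 231 + 7
= 1987276856363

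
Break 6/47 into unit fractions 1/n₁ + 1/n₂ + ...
1/8 + 1/376

Greedy algorithm:
6/47: ceiling(47/6) = 8, use 1/8
1/376: ceiling(376/1) = 376, use 1/376
Result: 6/47 = 1/8 + 1/376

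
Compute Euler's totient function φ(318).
104

318 = 2 × 3 × 53
φ(n) = n × ∏(1 - 1/p) for each prime p dividing n
φ(318) = 318 × (1 - 1/2) × (1 - 1/3) × (1 - 1/53) = 104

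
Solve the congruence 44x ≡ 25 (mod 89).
x ≡ 39 (mod 89)

gcd(44, 89) = 1, which divides 25, so solutions exist.
Find 44^(-1) mod 89 by the extended Euclidean algorithm:
89 = 2 × 44 + 1  ⟹  1 = (1)·89 + (-2)·44
So (-2)·44 ≡ 1 (mod 89), i.e. 44^(-1) ≡ -2 ≡ 87 (mod 89).
x ≡ 87 × 25 = 2175 ≡ 39 (mod 89).
Check: 44 × 39 = 1716 ≡ 25 (mod 89).
Unique solution: x ≡ 39 (mod 89)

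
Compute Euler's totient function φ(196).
84

196 = 2^2 × 7^2
φ(n) = n × ∏(1 - 1/p) for each prime p dividing n
φ(196) = 196 × (1 - 1/2) × (1 - 1/7) = 84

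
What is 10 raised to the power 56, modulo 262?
248

Repeated squaring. Binary of 56 = 111000.
10^1 ≡ 10 (mod 262); 10^2 ≡ 100 (mod 262); 10^4 ≡ 44 (mod 262); 10^8 ≡ 102 (mod 262); 10^16 ≡ 186 (mod 262); 10^32 ≡ 12 (mod 262)
10^56 = 10^8 × 10^16 × 10^32 ≡ 248 (mod 262)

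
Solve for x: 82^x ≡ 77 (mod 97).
51

Baby-step giant-step with step n = ⌈√97⌉ = 10.
Baby steps 82^j mod 97 (j:value) for j=0..9: 0:1, 1:82, 2:31, 3:20, 4:88, 5:38, 6:12, 7:14, 8:81, 9:46.
Giant-step multiplier: 82^(-10) ≡ 82^(96-10) = 82^86 ≡ 44 (mod 97).
Giant steps γ_i = 77·44^i mod 97: γ_0=77, γ_1=90, γ_2=80, γ_3=28, γ_4=68, γ_5=82 (in table at j=1).
x = i·n + j = 5·10 + 1 = 51.
Check: 82^51 ≡ 77 (mod 97).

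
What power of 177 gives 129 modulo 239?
13

Baby-step giant-step with step n = ⌈√239⌉ = 16.
Baby steps 177^j mod 239 (j:value) for j=0..15: 0:1, 1:177, 2:20, 3:194, 4:161, 5:56, 6:113, 7:164, 8:109, 9:173, 10:29, 11:114, 12:102, 13:129, 14:128, 15:190.
h = 129 is already in the table at j=13, so x = 13.
Check: 177^13 ≡ 129 (mod 239).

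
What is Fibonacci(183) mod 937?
303

Matrix identity: Q^n = [[F_(n+1), F_n], [F_n, F_(n-1)]] with Q = [[1,1],[1,0]].
n = 183 = 10110111₂. Square-and-multiply, entries mod 937:
Q^1 = [[1,1],[1,0]]
Q^2 = (Q^1)² = [[2,1],[1,1]]
Q^5 = (Q^2)²·Q = [[8,5],[5,3]]
Q^11 = (Q^5)²·Q = [[144,89],[89,55]]
Q^22 = (Q^11)² = [[547,845],[845,639]]
Q^45 = (Q^22)²·Q = [[854,337],[337,517]]
Q^91 = (Q^45)²·Q = [[608,522],[522,86]]
Q^183 = (Q^91)²·Q = [[889,303],[303,586]]
F_183 mod 937 = Q^183[0][1] = 303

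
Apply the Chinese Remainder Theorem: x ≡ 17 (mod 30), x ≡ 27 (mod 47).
497

Using Chinese Remainder Theorem:
M = 30 × 47 = 1410
M1 = 47, M2 = 30
y1 = 47^(-1) mod 30 = 23
y2 = 30^(-1) mod 47 = 11
x = (17×47×23 + 27×30×11) mod 1410 = 497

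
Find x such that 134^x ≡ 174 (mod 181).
15

Baby-step giant-step with step n = ⌈√181⌉ = 14.
Baby steps 134^j mod 181 (j:value) for j=0..13: 0:1, 1:134, 2:37, 3:71, 4:102, 5:93, 6:154, 7:2, 8:87, 9:74, 10:142, 11:23, 12:5, 13:127.
Giant-step multiplier: 134^(-14) ≡ 134^(180-14) = 134^166 ≡ 136 (mod 181).
Giant steps γ_i = 174·136^i mod 181: γ_0=174, γ_1=134 (in table at j=1).
x = i·n + j = 1·14 + 1 = 15.
Check: 134^15 ≡ 174 (mod 181).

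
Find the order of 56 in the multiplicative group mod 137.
17

137 is prime, so ord(56) divides φ(137) = 136.
Divisors of 136: 1, 2, 4, 8, 17, 34, 68, 136.
Repeated squaring: 56^1 ≡ 56, 56^2 ≡ 122, 56^4 ≡ 88, 56^8 ≡ 72, 56^16 ≡ 115, 56^32 ≡ 73, 56^64 ≡ 123, 56^128 ≡ 59 (mod 137).
Test 56^d mod 137 for each divisor d in increasing order:
56^1 ≡ 56
56^2 ≡ 122
56^4 ≡ 88
56^8 ≡ 72
56^17 = 56^16·56^1 ≡ 1  ← first divisor giving 1
The order is 17.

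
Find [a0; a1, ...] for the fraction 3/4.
[0; 1, 3]

Euclidean algorithm steps:
3 = 0 × 4 + 3
4 = 1 × 3 + 1
3 = 3 × 1 + 0
Continued fraction: [0; 1, 3]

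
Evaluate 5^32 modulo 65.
40

Repeated squaring. Binary of 32 = 100000.
5^1 ≡ 5 (mod 65); 5^2 ≡ 25 (mod 65); 5^4 ≡ 40 (mod 65); 5^8 ≡ 40 (mod 65); 5^16 ≡ 40 (mod 65); 5^32 ≡ 40 (mod 65)
5^32 = 5^32 ≡ 40 (mod 65)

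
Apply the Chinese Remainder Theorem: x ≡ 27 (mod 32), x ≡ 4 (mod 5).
59

Using Chinese Remainder Theorem:
M = 32 × 5 = 160
M1 = 5, M2 = 32
y1 = 5^(-1) mod 32 = 13
y2 = 32^(-1) mod 5 = 3
x = (27×5×13 + 4×32×3) mod 160 = 59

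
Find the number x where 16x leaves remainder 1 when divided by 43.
35

gcd(16, 43) = 1, so the inverse exists.
Extended Euclidean algorithm on (43, 16):
43 = 2 × 16 + 11  ⟹  11 = (1)·43 + (-2)·16
16 = 1 × 11 + 5  ⟹  5 = (-1)·43 + (3)·16
11 = 2 × 5 + 1  ⟹  1 = (3)·43 + (-8)·16
So (-8)·16 ≡ 1 (mod 43), i.e. 16^(-1) ≡ -8 ≡ 35 (mod 43).
Check: 16 × 35 = 560 ≡ 1 (mod 43)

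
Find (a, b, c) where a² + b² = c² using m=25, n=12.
(481, 600, 769)

Euclid's formula: a = m² - n², b = 2mn, c = m² + n²
m = 25, n = 12
a = 25² - 12² = 625 - 144 = 481
b = 2 × 25 × 12 = 600
c = 25² + 12² = 625 + 144 = 769
Verification: 481² + 600² = 231361 + 360000 = 591361 = 769² ✓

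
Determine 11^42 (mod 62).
47

Repeated squaring. Binary of 42 = 101010.
11^1 ≡ 11 (mod 62); 11^2 ≡ 59 (mod 62); 11^4 ≡ 9 (mod 62); 11^8 ≡ 19 (mod 62); 11^16 ≡ 51 (mod 62); 11^32 ≡ 59 (mod 62)
11^42 = 11^2 × 11^8 × 11^32 ≡ 47 (mod 62)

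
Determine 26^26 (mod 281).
136

Repeated squaring. Binary of 26 = 11010.
26^1 ≡ 26 (mod 281); 26^2 ≡ 114 (mod 281); 26^4 ≡ 70 (mod 281); 26^8 ≡ 123 (mod 281); 26^16 ≡ 236 (mod 281)
26^26 = 26^2 × 26^8 × 26^16 ≡ 136 (mod 281)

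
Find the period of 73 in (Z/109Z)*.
27

109 is prime, so ord(73) divides φ(109) = 108.
Divisors of 108: 1, 2, 3, 4, 6, 9, 12, 18, 27, 36, 54, 108.
Repeated squaring: 73^1 ≡ 73, 73^2 ≡ 97, 73^4 ≡ 35, 73^8 ≡ 26, 73^16 ≡ 22, 73^32 ≡ 48, 73^64 ≡ 15 (mod 109).
Test 73^d mod 109 for each divisor d in increasing order:
73^1 ≡ 73
73^2 ≡ 97
73^3 = 73^2·73^1 ≡ 105
73^4 ≡ 35
73^6 = 73^4·73^2 ≡ 16
73^9 = 73^8·73^1 ≡ 45
73^12 = 73^8·73^4 ≡ 38
73^18 = 73^16·73^2 ≡ 63
73^27 = 73^16·73^8·73^2·73^1 ≡ 1  ← first divisor giving 1
The order is 27.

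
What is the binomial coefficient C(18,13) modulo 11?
10

Using Lucas' theorem:
Write n=18 and k=13 in base 11:
n in base 11: [1, 7]
k in base 11: [1, 2]
C(18,13) mod 11 = ∏ C(n_i, k_i) mod 11
Digit binomials (mod 11): C(1,1) = 1; C(7,2) = 21 ≡ 10
Product: 1 × 10 = 10 ≡ 10 (mod 11)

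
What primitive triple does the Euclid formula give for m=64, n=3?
(4087, 384, 4105)

Euclid's formula: a = m² - n², b = 2mn, c = m² + n²
m = 64, n = 3
a = 64² - 3² = 4096 - 9 = 4087
b = 2 × 64 × 3 = 384
c = 64² + 3² = 4096 + 9 = 4105
Verification: 4087² + 384² = 16703569 + 147456 = 16851025 = 4105² ✓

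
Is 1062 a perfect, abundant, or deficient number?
abundant

Proper divisors of 1062: sum = 1 + 2 + 3 + 6 + 9 + 18 + 59 + 118 + 177 + 354 + 531 = 1278
Since 1278 > 1062, 1062 is abundant.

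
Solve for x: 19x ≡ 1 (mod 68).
43

gcd(19, 68) = 1, so the inverse exists.
Extended Euclidean algorithm on (68, 19):
68 = 3 × 19 + 11  ⟹  11 = (1)·68 + (-3)·19
19 = 1 × 11 + 8  ⟹  8 = (-1)·68 + (4)·19
11 = 1 × 8 + 3  ⟹  3 = (2)·68 + (-7)·19
8 = 2 × 3 + 2  ⟹  2 = (-5)·68 + (18)·19
3 = 1 × 2 + 1  ⟹  1 = (7)·68 + (-25)·19
So (-25)·19 ≡ 1 (mod 68), i.e. 19^(-1) ≡ -25 ≡ 43 (mod 68).
Check: 19 × 43 = 817 ≡ 1 (mod 68)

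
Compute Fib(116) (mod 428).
193

Matrix identity: Q^n = [[F_(n+1), F_n], [F_n, F_(n-1)]] with Q = [[1,1],[1,0]].
n = 116 = 1110100₂. Square-and-multiply, entries mod 428:
Q^1 = [[1,1],[1,0]]
Q^3 = (Q^1)²·Q = [[3,2],[2,1]]
Q^7 = (Q^3)²·Q = [[21,13],[13,8]]
Q^14 = (Q^7)² = [[182,377],[377,233]]
Q^29 = (Q^14)²·Q = [[8,201],[201,235]]
Q^58 = (Q^29)² = [[233,51],[51,182]]
Q^116 = (Q^58)² = [[394,193],[193,201]]
F_116 mod 428 = Q^116[0][1] = 193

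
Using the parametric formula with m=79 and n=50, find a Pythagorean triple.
(3741, 7900, 8741)

Euclid's formula: a = m² - n², b = 2mn, c = m² + n²
m = 79, n = 50
a = 79² - 50² = 6241 - 2500 = 3741
b = 2 × 79 × 50 = 7900
c = 79² + 50² = 6241 + 2500 = 8741
Verification: 3741² + 7900² = 13995081 + 62410000 = 76405081 = 8741² ✓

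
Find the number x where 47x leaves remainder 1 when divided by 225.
158

gcd(47, 225) = 1, so the inverse exists.
Extended Euclidean algorithm on (225, 47):
225 = 4 × 47 + 37  ⟹  37 = (1)·225 + (-4)·47
47 = 1 × 37 + 10  ⟹  10 = (-1)·225 + (5)·47
37 = 3 × 10 + 7  ⟹  7 = (4)·225 + (-19)·47
10 = 1 × 7 + 3  ⟹  3 = (-5)·225 + (24)·47
7 = 2 × 3 + 1  ⟹  1 = (14)·225 + (-67)·47
So (-67)·47 ≡ 1 (mod 225), i.e. 47^(-1) ≡ -67 ≡ 158 (mod 225).
Check: 47 × 158 = 7426 ≡ 1 (mod 225)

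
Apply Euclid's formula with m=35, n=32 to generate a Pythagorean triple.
(201, 2240, 2249)

Euclid's formula: a = m² - n², b = 2mn, c = m² + n²
m = 35, n = 32
a = 35² - 32² = 1225 - 1024 = 201
b = 2 × 35 × 32 = 2240
c = 35² + 32² = 1225 + 1024 = 2249
Verification: 201² + 2240² = 40401 + 5017600 = 5058001 = 2249² ✓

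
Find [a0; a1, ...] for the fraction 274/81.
[3; 2, 1, 1, 1, 1, 2, 2]

Euclidean algorithm steps:
274 = 3 × 81 + 31
81 = 2 × 31 + 19
31 = 1 × 19 + 12
19 = 1 × 12 + 7
12 = 1 × 7 + 5
7 = 1 × 5 + 2
5 = 2 × 2 + 1
2 = 2 × 1 + 0
Continued fraction: [3; 2, 1, 1, 1, 1, 2, 2]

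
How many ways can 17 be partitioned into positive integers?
297

p(n) counts ways to write n as a sum of positive integers (order ignored).
Euler's pentagonal recurrence: p(k) = p(k-1) + p(k-2) - p(k-5) - p(k-7) + p(k-12) + p(k-15) - ... (offsets j(3j∓1)/2, signs ++--, p(0)=1, p(<0)=0).
DP table for k = 0..16: p(0)=1, p(1)=1, p(2)=2, p(3)=3, p(4)=5, p(5)=7, p(6)=11, p(7)=15, p(8)=22, p(9)=30, p(10)=42, p(11)=56, p(12)=77, p(13)=101, p(14)=135, p(15)=176, p(16)=231.
Final step: p(17) = p(16) + p(15) - p(12) - p(10) + p(5) + p(2)
= 231 + 176 - 77 - 42 + 7 + 2
= 297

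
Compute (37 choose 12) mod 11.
1

Using Lucas' theorem:
Write n=37 and k=12 in base 11:
n in base 11: [3, 4]
k in base 11: [1, 1]
C(37,12) mod 11 = ∏ C(n_i, k_i) mod 11
Digit binomials (mod 11): C(3,1) = 3; C(4,1) = 4
Product: 3 × 4 = 12 ≡ 1 (mod 11)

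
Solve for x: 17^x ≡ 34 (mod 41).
3

Baby-step giant-step with step n = ⌈√41⌉ = 7.
Baby steps 17^j mod 41 (j:value) for j=0..6: 0:1, 1:17, 2:2, 3:34, 4:4, 5:27, 6:8.
h = 34 is already in the table at j=3, so x = 3.
Check: 17^3 ≡ 34 (mod 41).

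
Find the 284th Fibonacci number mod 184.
181

Matrix identity: Q^n = [[F_(n+1), F_n], [F_n, F_(n-1)]] with Q = [[1,1],[1,0]].
n = 284 = 100011100₂. Square-and-multiply, entries mod 184:
Q^1 = [[1,1],[1,0]]
Q^2 = (Q^1)² = [[2,1],[1,1]]
Q^4 = (Q^2)² = [[5,3],[3,2]]
Q^8 = (Q^4)² = [[34,21],[21,13]]
Q^17 = (Q^8)²·Q = [[8,125],[125,67]]
Q^35 = (Q^17)²·Q = [[40,49],[49,175]]
Q^71 = (Q^35)²·Q = [[0,137],[137,47]]
Q^142 = (Q^71)² = [[1,183],[183,2]]
Q^284 = (Q^142)² = [[2,181],[181,5]]
F_284 mod 184 = Q^284[0][1] = 181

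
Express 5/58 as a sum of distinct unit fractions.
1/12 + 1/348

Greedy algorithm:
5/58: ceiling(58/5) = 12, use 1/12
1/348: ceiling(348/1) = 348, use 1/348
Result: 5/58 = 1/12 + 1/348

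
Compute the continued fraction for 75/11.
[6; 1, 4, 2]

Euclidean algorithm steps:
75 = 6 × 11 + 9
11 = 1 × 9 + 2
9 = 4 × 2 + 1
2 = 2 × 1 + 0
Continued fraction: [6; 1, 4, 2]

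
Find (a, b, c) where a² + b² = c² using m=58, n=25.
(2739, 2900, 3989)

Euclid's formula: a = m² - n², b = 2mn, c = m² + n²
m = 58, n = 25
a = 58² - 25² = 3364 - 625 = 2739
b = 2 × 58 × 25 = 2900
c = 58² + 25² = 3364 + 625 = 3989
Verification: 2739² + 2900² = 7502121 + 8410000 = 15912121 = 3989² ✓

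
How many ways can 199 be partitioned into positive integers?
3646072432125

p(n) counts ways to write n as a sum of positive integers (order ignored).
Euler's pentagonal recurrence: p(k) = p(k-1) + p(k-2) - p(k-5) - p(k-7) + p(k-12) + p(k-15) - ... (offsets j(3j∓1)/2, signs ++--, p(0)=1, p(<0)=0).
DP table for k = 0..198: p(0)=1, p(1)=1, p(2)=2, p(3)=3, p(4)=5, p(5)=7, p(6)=11, p(7)=15, p(8)=22, p(9)=30, p(10)=42, p(11)=56, p(12)=77, p(13)=101, p(14)=135, p(15)=176, p(16)=231, p(17)=297, p(18)=385, p(19)=490, p(20)=627, p(21)=792, p(22)=1002, p(23)=1255, p(24)=1575, p(25)=1958, p(26)=2436, p(27)=3010, p(28)=3718, p(29)=4565, p(30)=5604, p(31)=6842, p(32)=8349, p(33)=10143, p(34)=12310, p(35)=14883, p(36)=17977, p(37)=21637, p(38)=26015, p(39)=31185, p(40)=37338, p(41)=44583, p(42)=53174, p(43)=63261, p(44)=75175, p(45)=89134, p(46)=105558, p(47)=124754, p(48)=147273, p(49)=173525, p(50)=204226, p(51)=239943, p(52)=281589, p(53)=329931, p(54)=386155, p(55)=451276, p(56)=526823, p(57)=614154, p(58)=715220, p(59)=831820, p(60)=966467, p(61)=1121505, p(62)=1300156, p(63)=1505499, p(64)=1741630, p(65)=2012558, p(66)=2323520, p(67)=2679689, p(68)=3087735, p(69)=3554345, p(70)=4087968, p(71)=4697205, p(72)=5392783, p(73)=6185689, p(74)=7089500, p(75)=8118264, p(76)=9289091, p(77)=10619863, p(78)=12132164, p(79)=13848650, p(80)=15796476, p(81)=18004327, p(82)=20506255, p(83)=23338469, p(84)=26543660, p(85)=30167357, p(86)=34262962, p(87)=38887673, p(88)=44108109, p(89)=49995925, p(90)=56634173, p(91)=64112359, p(92)=72533807, p(93)=82010177, p(94)=92669720, p(95)=104651419, p(96)=118114304, p(97)=133230930, p(98)=150198136, p(99)=169229875, p(100)=190569292, p(101)=214481126, p(102)=241265379, p(103)=271248950, p(104)=304801365, p(105)=342325709, p(106)=384276336, p(107)=431149389, p(108)=483502844, p(109)=541946240, p(110)=607163746, p(111)=679903203, p(112)=761002156, p(113)=851376628, p(114)=952050665, p(115)=1064144451, p(116)=1188908248, p(117)=1327710076, p(118)=1482074143, p(119)=1653668665, p(120)=1844349560, p(121)=2056148051, p(122)=2291320912, p(123)=2552338241, p(124)=2841940500, p(125)=3163127352, p(126)=3519222692, p(127)=3913864295, p(128)=4351078600, p(129)=4835271870, p(130)=5371315400, p(131)=5964539504, p(132)=6620830889, p(133)=7346629512, p(134)=8149040695, p(135)=9035836076, p(136)=10015581680, p(137)=11097645016, p(138)=12292341831, p(139)=13610949895, p(140)=15065878135, p(141)=16670689208, p(142)=18440293320, p(143)=20390982757, p(144)=22540654445, p(145)=24908858009, p(146)=27517052599, p(147)=30388671978, p(148)=33549419497, p(149)=37027355200, p(150)=40853235313, p(151)=45060624582, p(152)=49686288421, p(153)=54770336324, p(154)=60356673280, p(155)=66493182097, p(156)=73232243759, p(157)=80630964769, p(158)=88751778802, p(159)=97662728555, p(160)=107438159466, p(161)=118159068427, p(162)=129913904637, p(163)=142798995930, p(164)=156919475295, p(165)=172389800255, p(166)=189334822579, p(167)=207890420102, p(168)=228204732751, p(169)=250438925115, p(170)=274768617130, p(171)=301384802048, p(172)=330495499613, p(173)=362326859895, p(174)=397125074750, p(175)=435157697830, p(176)=476715857290, p(177)=522115831195, p(178)=571701605655, p(179)=625846753120, p(180)=684957390936, p(181)=749474411781, p(182)=819876908323, p(183)=896684817527, p(184)=980462880430, p(185)=1071823774337, p(186)=1171432692373, p(187)=1280011042268, p(188)=1398341745571, p(189)=1527273599625, p(190)=1667727404093, p(191)=1820701100652, p(192)=1987276856363, p(193)=2168627105469, p(194)=2366022741845, p(195)=2580840212973, p(196)=2814570987591, p(197)=3068829878530, p(198)=3345365983698.
Final step: p(199) = p(198) + p(197) - p(194) - p(192) + p(187) + p(184) - p(177) - p(173) + p(164) + p(159) - p(148) - p(142) + p(129) + p(122) - p(107) - p(99) + p(82) + p(73) - p(54) - p(44) + p(23) + p(12)
= 3345365983698 + 3068829878530 - 2366022741845 - 1987276856363 + 1280011042268 + 980462880430 - 522115831195 - 362326859895 + 156919475295 + 97662728555 - 33549419497 - 18440293320 + 4835271870 + 2291320912 - 431149389 - 169229875 + 20506255 + 6185689 - 386155 - 75175 + 1255 + 77
= 3646072432125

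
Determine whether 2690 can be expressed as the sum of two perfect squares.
17² + 49² (a=17, b=49)

Factorization: 2690 = 2 × 5 × 269
By Fermat: n is sum of two squares iff every prime p ≡ 3 (mod 4) appears to even power.
All primes ≡ 3 (mod 4) appear to even power.
Search a = 0, 1, 2, … for 2690 - a² a perfect square: first hit at a = 17: 2690 - 289 = 2401 = 49².
2690 = 17² + 49² = 289 + 2401 ✓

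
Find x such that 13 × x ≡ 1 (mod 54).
25

gcd(13, 54) = 1, so the inverse exists.
Extended Euclidean algorithm on (54, 13):
54 = 4 × 13 + 2  ⟹  2 = (1)·54 + (-4)·13
13 = 6 × 2 + 1  ⟹  1 = (-6)·54 + (25)·13
So (25)·13 ≡ 1 (mod 54), i.e. 13^(-1) ≡ 25 (mod 54).
Check: 13 × 25 = 325 ≡ 1 (mod 54)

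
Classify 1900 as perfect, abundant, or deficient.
abundant

Proper divisors of 1900: sum = 1 + 2 + 4 + 5 + 10 + 19 + 20 + 25 + ... + 190 + 380 + 475 + 950 (17 divisors) = 2440
Since 2440 > 1900, 1900 is abundant.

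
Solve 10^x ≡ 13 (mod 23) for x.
12

Baby-step giant-step with step n = ⌈√23⌉ = 5.
Baby steps 10^j mod 23 (j:value) for j=0..4: 0:1, 1:10, 2:8, 3:11, 4:18.
Giant-step multiplier: 10^(-5) ≡ 10^(22-5) = 10^17 ≡ 17 (mod 23).
Giant steps γ_i = 13·17^i mod 23: γ_0=13, γ_1=14, γ_2=8 (in table at j=2).
x = i·n + j = 2·5 + 2 = 12.
Check: 10^12 ≡ 13 (mod 23).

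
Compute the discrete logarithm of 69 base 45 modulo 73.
4

Baby-step giant-step with step n = ⌈√73⌉ = 9.
Baby steps 45^j mod 73 (j:value) for j=0..8: 0:1, 1:45, 2:54, 3:21, 4:69, 5:39, 6:3, 7:62, 8:16.
h = 69 is already in the table at j=4, so x = 4.
Check: 45^4 ≡ 69 (mod 73).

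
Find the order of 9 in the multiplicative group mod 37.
9

37 is prime, so ord(9) divides φ(37) = 36.
Divisors of 36: 1, 2, 3, 4, 6, 9, 12, 18, 36.
Repeated squaring: 9^1 ≡ 9, 9^2 ≡ 7, 9^4 ≡ 12, 9^8 ≡ 33, 9^16 ≡ 16, 9^32 ≡ 34 (mod 37).
Test 9^d mod 37 for each divisor d in increasing order:
9^1 ≡ 9
9^2 ≡ 7
9^3 = 9^2·9^1 ≡ 26
9^4 ≡ 12
9^6 = 9^4·9^2 ≡ 10
9^9 = 9^8·9^1 ≡ 1  ← first divisor giving 1
The order is 9.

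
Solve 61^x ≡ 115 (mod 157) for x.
64

Baby-step giant-step with step n = ⌈√157⌉ = 13.
Baby steps 61^j mod 157 (j:value) for j=0..12: 0:1, 1:61, 2:110, 3:116, 4:11, 5:43, 6:111, 7:20, 8:121, 9:2, 10:122, 11:63, 12:75.
Giant-step multiplier: 61^(-13) ≡ 61^(156-13) = 61^143 ≡ 50 (mod 157).
Giant steps γ_i = 115·50^i mod 157: γ_0=115, γ_1=98, γ_2=33, γ_3=80, γ_4=75 (in table at j=12).
x = i·n + j = 4·13 + 12 = 64.
Check: 61^64 ≡ 115 (mod 157).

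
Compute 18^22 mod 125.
74

Repeated squaring. Binary of 22 = 10110.
18^1 ≡ 18 (mod 125); 18^2 ≡ 74 (mod 125); 18^4 ≡ 101 (mod 125); 18^8 ≡ 76 (mod 125); 18^16 ≡ 26 (mod 125)
18^22 = 18^2 × 18^4 × 18^16 ≡ 74 (mod 125)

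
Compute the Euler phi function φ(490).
168

490 = 2 × 5 × 7^2
φ(n) = n × ∏(1 - 1/p) for each prime p dividing n
φ(490) = 490 × (1 - 1/2) × (1 - 1/5) × (1 - 1/7) = 168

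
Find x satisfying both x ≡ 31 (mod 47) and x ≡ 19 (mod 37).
1018

Using Chinese Remainder Theorem:
M = 47 × 37 = 1739
M1 = 37, M2 = 47
y1 = 37^(-1) mod 47 = 14
y2 = 47^(-1) mod 37 = 26
x = (31×37×14 + 19×47×26) mod 1739 = 1018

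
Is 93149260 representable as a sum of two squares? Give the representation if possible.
Not possible

Factorization: 93149260 = 2^2 × 5 × 167^3
By Fermat: n is sum of two squares iff every prime p ≡ 3 (mod 4) appears to even power.
Prime(s) ≡ 3 (mod 4) with odd exponent: [(167, 3)]
Therefore 93149260 cannot be expressed as a² + b².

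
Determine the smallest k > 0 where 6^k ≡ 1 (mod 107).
106

107 is prime, so ord(6) divides φ(107) = 106.
Divisors of 106: 1, 2, 53, 106.
Repeated squaring: 6^1 ≡ 6, 6^2 ≡ 36, 6^4 ≡ 12, 6^8 ≡ 37, 6^16 ≡ 85, 6^32 ≡ 56, 6^64 ≡ 33 (mod 107).
Test 6^d mod 107 for each divisor d in increasing order:
6^1 ≡ 6
6^2 ≡ 36
6^53 = 6^32·6^16·6^4·6^1 ≡ 106
6^106 = 6^64·6^32·6^8·6^2 ≡ 1  ← first divisor giving 1
The order is 106.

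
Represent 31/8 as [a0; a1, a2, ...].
[3; 1, 7]

Euclidean algorithm steps:
31 = 3 × 8 + 7
8 = 1 × 7 + 1
7 = 7 × 1 + 0
Continued fraction: [3; 1, 7]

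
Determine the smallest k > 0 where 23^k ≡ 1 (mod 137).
136

137 is prime, so ord(23) divides φ(137) = 136.
Divisors of 136: 1, 2, 4, 8, 17, 34, 68, 136.
Repeated squaring: 23^1 ≡ 23, 23^2 ≡ 118, 23^4 ≡ 87, 23^8 ≡ 34, 23^16 ≡ 60, 23^32 ≡ 38, 23^64 ≡ 74, 23^128 ≡ 133 (mod 137).
Test 23^d mod 137 for each divisor d in increasing order:
23^1 ≡ 23
23^2 ≡ 118
23^4 ≡ 87
23^8 ≡ 34
23^17 = 23^16·23^1 ≡ 10
23^34 = 23^32·23^2 ≡ 100
23^68 = 23^64·23^4 ≡ 136
23^136 = 23^128·23^8 ≡ 1  ← first divisor giving 1
The order is 136.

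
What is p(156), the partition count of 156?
73232243759

p(n) counts ways to write n as a sum of positive integers (order ignored).
Euler's pentagonal recurrence: p(k) = p(k-1) + p(k-2) - p(k-5) - p(k-7) + p(k-12) + p(k-15) - ... (offsets j(3j∓1)/2, signs ++--, p(0)=1, p(<0)=0).
DP table for k = 0..155: p(0)=1, p(1)=1, p(2)=2, p(3)=3, p(4)=5, p(5)=7, p(6)=11, p(7)=15, p(8)=22, p(9)=30, p(10)=42, p(11)=56, p(12)=77, p(13)=101, p(14)=135, p(15)=176, p(16)=231, p(17)=297, p(18)=385, p(19)=490, p(20)=627, p(21)=792, p(22)=1002, p(23)=1255, p(24)=1575, p(25)=1958, p(26)=2436, p(27)=3010, p(28)=3718, p(29)=4565, p(30)=5604, p(31)=6842, p(32)=8349, p(33)=10143, p(34)=12310, p(35)=14883, p(36)=17977, p(37)=21637, p(38)=26015, p(39)=31185, p(40)=37338, p(41)=44583, p(42)=53174, p(43)=63261, p(44)=75175, p(45)=89134, p(46)=105558, p(47)=124754, p(48)=147273, p(49)=173525, p(50)=204226, p(51)=239943, p(52)=281589, p(53)=329931, p(54)=386155, p(55)=451276, p(56)=526823, p(57)=614154, p(58)=715220, p(59)=831820, p(60)=966467, p(61)=1121505, p(62)=1300156, p(63)=1505499, p(64)=1741630, p(65)=2012558, p(66)=2323520, p(67)=2679689, p(68)=3087735, p(69)=3554345, p(70)=4087968, p(71)=4697205, p(72)=5392783, p(73)=6185689, p(74)=7089500, p(75)=8118264, p(76)=9289091, p(77)=10619863, p(78)=12132164, p(79)=13848650, p(80)=15796476, p(81)=18004327, p(82)=20506255, p(83)=23338469, p(84)=26543660, p(85)=30167357, p(86)=34262962, p(87)=38887673, p(88)=44108109, p(89)=49995925, p(90)=56634173, p(91)=64112359, p(92)=72533807, p(93)=82010177, p(94)=92669720, p(95)=104651419, p(96)=118114304, p(97)=133230930, p(98)=150198136, p(99)=169229875, p(100)=190569292, p(101)=214481126, p(102)=241265379, p(103)=271248950, p(104)=304801365, p(105)=342325709, p(106)=384276336, p(107)=431149389, p(108)=483502844, p(109)=541946240, p(110)=607163746, p(111)=679903203, p(112)=761002156, p(113)=851376628, p(114)=952050665, p(115)=1064144451, p(116)=1188908248, p(117)=1327710076, p(118)=1482074143, p(119)=1653668665, p(120)=1844349560, p(121)=2056148051, p(122)=2291320912, p(123)=2552338241, p(124)=2841940500, p(125)=3163127352, p(126)=3519222692, p(127)=3913864295, p(128)=4351078600, p(129)=4835271870, p(130)=5371315400, p(131)=5964539504, p(132)=6620830889, p(133)=7346629512, p(134)=8149040695, p(135)=9035836076, p(136)=10015581680, p(137)=11097645016, p(138)=12292341831, p(139)=13610949895, p(140)=15065878135, p(141)=16670689208, p(142)=18440293320, p(143)=20390982757, p(144)=22540654445, p(145)=24908858009, p(146)=27517052599, p(147)=30388671978, p(148)=33549419497, p(149)=37027355200, p(150)=40853235313, p(151)=45060624582, p(152)=49686288421, p(153)=54770336324, p(154)=60356673280, p(155)=66493182097.
Final step: p(156) = p(155) + p(154) - p(151) - p(149) + p(144) + p(141) - p(134) - p(130) + p(121) + p(116) - p(105) - p(99) + p(86) + p(79) - p(64) - p(56) + p(39) + p(30) - p(11) - p(1)
= 66493182097 + 60356673280 - 45060624582 - 37027355200 + 22540654445 + 16670689208 - 8149040695 - 5371315400 + 2056148051 + 1188908248 - 342325709 - 169229875 + 34262962 + 13848650 - 1741630 - 526823 + 31185 + 5604 - 56 - 1
= 73232243759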